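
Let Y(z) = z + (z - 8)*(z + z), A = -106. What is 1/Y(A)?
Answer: 1/24062 ≈ 4.1559e-5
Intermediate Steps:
Y(z) = z + 2*z*(-8 + z) (Y(z) = z + (-8 + z)*(2*z) = z + 2*z*(-8 + z))
1/Y(A) = 1/(-106*(-15 + 2*(-106))) = 1/(-106*(-15 - 212)) = 1/(-106*(-227)) = 1/24062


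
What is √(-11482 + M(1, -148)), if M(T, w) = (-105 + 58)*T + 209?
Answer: 2*I*√2830 ≈ 106.4*I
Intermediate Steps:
M(T, w) = 209 - 47*T (M(T, w) = -47*T + 209 = 209 - 47*T)
√(-11482 + M(1, -148)) = √(-11482 + (209 - 47*1)) = √(-11482 + (209 - 47)) = √(-11482 + 162) = √(-11320) = 2*I*√2830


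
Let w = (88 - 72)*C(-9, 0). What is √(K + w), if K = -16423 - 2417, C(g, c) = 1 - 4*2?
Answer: 2*I*√4738 ≈ 137.67*I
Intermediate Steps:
C(g, c) = -7 (C(g, c) = 1 - 8 = -7)
K = -18840
w = -112 (w = (88 - 72)*(-7) = 16*(-7) = -112)
√(K + w) = √(-18840 - 112) = √(-18952) = 2*I*√4738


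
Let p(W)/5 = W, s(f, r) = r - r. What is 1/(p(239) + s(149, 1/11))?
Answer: 1/1195 ≈ 0.00083682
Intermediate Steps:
s(f, r) = 0
p(W) = 5*W
1/(p(239) + s(149, 1/11)) = 1/(5*239 + 0) = 1/(1195 + 0) = 1/1195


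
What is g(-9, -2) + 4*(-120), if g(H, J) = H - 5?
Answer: -494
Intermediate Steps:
g(H, J) = -5 + H
g(-9, -2) + 4*(-120) = (-5 - 9) + 4*(-120) = -14 - 480 = -494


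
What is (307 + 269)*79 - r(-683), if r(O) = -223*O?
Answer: -106805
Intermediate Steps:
(307 + 269)*79 - r(-683) = (307 + 269)*79 - (-223)*(-683) = 576*79 - 1*152309 = 45504 - 152309 = -106805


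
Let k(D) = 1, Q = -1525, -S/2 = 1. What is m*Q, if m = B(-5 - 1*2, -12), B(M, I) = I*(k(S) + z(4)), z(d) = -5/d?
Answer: -4575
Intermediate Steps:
S = -2 (S = -2*1 = -2)
B(M, I) = -I/4 (B(M, I) = I*(1 - 5/4) = I*(-¼) = -I/4)
m = 3 (m = -¼*(-12) = 3)
m*Q = 3*(-1525) = -4575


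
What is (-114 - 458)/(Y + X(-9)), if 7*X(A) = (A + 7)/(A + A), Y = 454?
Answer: -36036/28603 ≈ -1.2599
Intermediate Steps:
X(A) = (7 + A)/(14*A) (X(A) = ((A + 7)/(A + A))/7 = ((7 + A)/((2*A)))/7 = ((7 + A)*(1/(2*A)))/7 = ((7 + A)/(2*A))/7 = (7 + A)/(14*A))
(-114 - 458)/(Y + X(-9)) = (-114 - 458)/(454 + (1/14)*(7 - 9)/(-9)) = -572/(454 + (1/14)*(-⅑)*(-2)) = -572/(454 + 1/63) = -572/28603/63 = -572*63/28603 = -36036/28603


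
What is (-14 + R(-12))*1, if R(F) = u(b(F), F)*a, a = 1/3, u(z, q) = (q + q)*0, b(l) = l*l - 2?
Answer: -14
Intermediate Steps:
b(l) = -2 + l² (b(l) = l² - 2 = -2 + l²)
u(z, q) = 0 (u(z, q) = (2*q)*0 = 0)
a = ⅓ (a = 1*(⅓) = ⅓ ≈ 0.33333)
R(F) = 0 (R(F) = 0*(⅓) = 0)
(-14 + R(-12))*1 = (-14 + 0)*1 = -14*1 = -14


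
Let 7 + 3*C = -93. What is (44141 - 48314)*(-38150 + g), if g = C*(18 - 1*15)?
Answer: 159617250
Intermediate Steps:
C = -100/3 (C = -7/3 + (1/3)*(-93) = -7/3 - 31 = -100/3 ≈ -33.333)
g = -100 (g = -100*(18 - 1*15)/3 = -100*(18 - 15)/3 = -100/3*3 = -100)
(44141 - 48314)*(-38150 + g) = (44141 - 48314)*(-38150 - 100) = -4173*(-38250) = 159617250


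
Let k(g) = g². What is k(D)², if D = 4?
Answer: 256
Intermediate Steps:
k(D)² = (4²)² = 16² = 256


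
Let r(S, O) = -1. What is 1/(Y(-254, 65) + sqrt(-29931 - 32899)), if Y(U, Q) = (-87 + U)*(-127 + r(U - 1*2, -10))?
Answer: 21824/952605367 - I*sqrt(62830)/1905210734 ≈ 2.291e-5 - 1.3157e-7*I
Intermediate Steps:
Y(U, Q) = 11136 - 128*U (Y(U, Q) = (-87 + U)*(-127 - 1) = (-87 + U)*(-128) = 11136 - 128*U)
1/(Y(-254, 65) + sqrt(-29931 - 32899)) = 1/((11136 - 128*(-254)) + sqrt(-29931 - 32899)) = 1/((11136 + 32512) + sqrt(-62830)) = 1/(43648 + I*sqrt(62830))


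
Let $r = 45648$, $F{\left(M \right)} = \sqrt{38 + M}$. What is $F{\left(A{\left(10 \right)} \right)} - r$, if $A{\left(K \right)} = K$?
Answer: $-45648 + 4 \sqrt{3} \approx -45641.0$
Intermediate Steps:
$F{\left(A{\left(10 \right)} \right)} - r = \sqrt{38 + 10} - 45648 = \sqrt{48} - 45648 = 4 \sqrt{3} - 45648 = -45648 + 4 \sqrt{3}$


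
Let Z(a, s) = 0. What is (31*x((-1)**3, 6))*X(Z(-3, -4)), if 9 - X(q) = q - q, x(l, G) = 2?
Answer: 558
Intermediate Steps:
X(q) = 9 (X(q) = 9 - (q - q) = 9 - 1*0 = 9 + 0 = 9)
(31*x((-1)**3, 6))*X(Z(-3, -4)) = (31*2)*9 = 62*9 = 558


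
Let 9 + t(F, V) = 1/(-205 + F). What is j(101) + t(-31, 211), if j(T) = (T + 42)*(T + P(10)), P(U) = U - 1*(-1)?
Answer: 3777651/236 ≈ 16007.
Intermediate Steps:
P(U) = 1 + U (P(U) = U + 1 = 1 + U)
t(F, V) = -9 + 1/(-205 + F)
j(T) = (11 + T)*(42 + T) (j(T) = (T + 42)*(T + (1 + 10)) = (42 + T)*(T + 11) = (42 + T)*(11 + T) = (11 + T)*(42 + T))
j(101) + t(-31, 211) = (462 + 101² + 53*101) + (1846 - 9*(-31))/(-205 - 31) = (462 + 10201 + 5353) + (1846 + 279)/(-236) = 16016 - 1/236*2125 = 16016 - 2125/236 = 3777651/236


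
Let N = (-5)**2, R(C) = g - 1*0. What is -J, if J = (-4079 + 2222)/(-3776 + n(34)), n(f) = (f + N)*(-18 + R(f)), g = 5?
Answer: -1857/4543 ≈ -0.40876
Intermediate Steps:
R(C) = 5 (R(C) = 5 - 1*0 = 5 + 0 = 5)
N = 25
n(f) = -325 - 13*f (n(f) = (f + 25)*(-18 + 5) = (25 + f)*(-13) = -325 - 13*f)
J = 1857/4543 (J = (-4079 + 2222)/(-3776 + (-325 - 13*34)) = -1857/(-3776 + (-325 - 442)) = -1857/(-3776 - 767) = -1857/(-4543) = -1857*(-1/4543) = 1857/4543 ≈ 0.40876)
-J = -1*1857/4543 = -1857/4543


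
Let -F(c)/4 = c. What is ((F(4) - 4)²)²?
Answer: 160000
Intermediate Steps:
F(c) = -4*c
((F(4) - 4)²)² = ((-4*4 - 4)²)² = ((-16 - 4)²)² = ((-20)²)² = 400² = 160000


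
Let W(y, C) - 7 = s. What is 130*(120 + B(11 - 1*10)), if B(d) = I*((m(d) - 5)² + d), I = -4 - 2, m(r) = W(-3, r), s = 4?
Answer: -13260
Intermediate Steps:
W(y, C) = 11 (W(y, C) = 7 + 4 = 11)
m(r) = 11
I = -6
B(d) = -216 - 6*d (B(d) = -6*((11 - 5)² + d) = -6*(6² + d) = -6*(36 + d) = -216 - 6*d)
130*(120 + B(11 - 1*10)) = 130*(120 + (-216 - 6*(11 - 1*10))) = 130*(120 + (-216 - 6*(11 - 10))) = 130*(120 + (-216 - 6*1)) = 130*(120 + (-216 - 6)) = 130*(120 - 222) = 130*(-102) = -13260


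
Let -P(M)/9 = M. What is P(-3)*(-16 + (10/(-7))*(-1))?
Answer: -2754/7 ≈ -393.43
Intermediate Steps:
P(M) = -9*M
P(-3)*(-16 + (10/(-7))*(-1)) = (-9*(-3))*(-16 + (10/(-7))*(-1)) = 27*(-16 + (10*(-1/7))*(-1)) = 27*(-16 - 10/7*(-1)) = 27*(-16 + 10/7) = 27*(-102/7) = -2754/7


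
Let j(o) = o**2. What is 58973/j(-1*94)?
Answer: 58973/8836 ≈ 6.6742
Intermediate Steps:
58973/j(-1*94) = 58973/((-1*94)**2) = 58973/((-94)**2) = 58973/8836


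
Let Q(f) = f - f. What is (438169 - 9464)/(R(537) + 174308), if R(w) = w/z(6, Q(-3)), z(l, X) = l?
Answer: 171482/69759 ≈ 2.4582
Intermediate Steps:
Q(f) = 0
R(w) = w/6
(438169 - 9464)/(R(537) + 174308) = (438169 - 9464)/((⅙)*537 + 174308) = 428705/(179/2 + 174308) = 428705/(348795/2) = 428705*(2/348795) = 171482/69759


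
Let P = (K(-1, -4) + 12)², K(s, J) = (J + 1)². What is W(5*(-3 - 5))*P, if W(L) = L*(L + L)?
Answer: 1411200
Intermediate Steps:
K(s, J) = (1 + J)²
P = 441 (P = ((1 - 4)² + 12)² = ((-3)² + 12)² = (9 + 12)² = 21² = 441)
W(L) = 2*L² (W(L) = L*(2*L) = 2*L²)
W(5*(-3 - 5))*P = (2*(5*(-3 - 5))²)*441 = (2*(5*(-8))²)*441 = (2*(-40)²)*441 = (2*1600)*441 = 3200*441 = 1411200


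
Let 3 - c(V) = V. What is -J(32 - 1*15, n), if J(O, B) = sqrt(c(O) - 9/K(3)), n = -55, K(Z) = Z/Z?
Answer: -I*sqrt(23) ≈ -4.7958*I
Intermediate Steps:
K(Z) = 1
c(V) = 3 - V
J(O, B) = sqrt(-6 - O) (J(O, B) = sqrt((3 - O) - 9/1) = sqrt((3 - O) - 9*1) = sqrt((3 - O) - 9) = sqrt(-6 - O))
-J(32 - 1*15, n) = -sqrt(-6 - (32 - 1*15)) = -sqrt(-6 - (32 - 15)) = -sqrt(-6 - 1*17) = -sqrt(-6 - 17) = -sqrt(-23) = -I*sqrt(23)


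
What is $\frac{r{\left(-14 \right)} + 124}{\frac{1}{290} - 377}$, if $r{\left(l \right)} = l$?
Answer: $- \frac{2900}{9939} \approx -0.29178$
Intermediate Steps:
$\frac{r{\left(-14 \right)} + 124}{\frac{1}{290} - 377} = \frac{-14 + 124}{\frac{1}{290} - 377} = \frac{110}{\frac{1}{290} - 377} = \frac{110}{- \frac{109329}{290}} = 110 \left(- \frac{290}{109329}\right) = - \frac{2900}{9939}$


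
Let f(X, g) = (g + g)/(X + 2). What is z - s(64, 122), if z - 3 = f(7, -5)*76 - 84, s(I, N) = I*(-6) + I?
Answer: 1391/9 ≈ 154.56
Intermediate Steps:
s(I, N) = -5*I (s(I, N) = -6*I + I = -5*I)
f(X, g) = 2*g/(2 + X) (f(X, g) = (2*g)/(2 + X) = 2*g/(2 + X))
z = -1489/9 (z = 3 + ((2*(-5)/(2 + 7))*76 - 84) = 3 + ((2*(-5)/9)*76 - 84) = 3 + ((2*(-5)*(⅑))*76 - 84) = 3 + (-10/9*76 - 84) = 3 + (-760/9 - 84) = 3 - 1516/9 = -1489/9 ≈ -165.44)
z - s(64, 122) = -1489/9 - (-5)*64 = -1489/9 - 1*(-320) = -1489/9 + 320 = 1391/9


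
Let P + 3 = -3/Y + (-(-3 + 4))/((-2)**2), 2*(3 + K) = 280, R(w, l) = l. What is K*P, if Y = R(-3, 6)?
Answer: -2055/4 ≈ -513.75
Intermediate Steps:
Y = 6
K = 137 (K = -3 + (1/2)*280 = -3 + 140 = 137)
P = -15/4 (P = -3 + (-3/6 + (-(-3 + 4))/((-2)**2)) = -3 + (-3*1/6 - 1*1/4) = -3 + (-1/2 - 1*1/4) = -3 + (-1/2 - 1/4) = -3 - 3/4 = -15/4 ≈ -3.7500)
K*P = 137*(-15/4) = -2055/4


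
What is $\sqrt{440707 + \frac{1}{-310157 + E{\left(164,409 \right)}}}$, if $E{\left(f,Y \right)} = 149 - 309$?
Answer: $\frac{\sqrt{866093949789294}}{44331} \approx 663.86$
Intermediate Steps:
$E{\left(f,Y \right)} = -160$
$\sqrt{440707 + \frac{1}{-310157 + E{\left(164,409 \right)}}} = \sqrt{440707 + \frac{1}{-310157 - 160}} = \sqrt{440707 + \frac{1}{-310317}} = \sqrt{440707 - \frac{1}{310317}} = \sqrt{\frac{136758874118}{310317}} = \frac{\sqrt{866093949789294}}{44331}$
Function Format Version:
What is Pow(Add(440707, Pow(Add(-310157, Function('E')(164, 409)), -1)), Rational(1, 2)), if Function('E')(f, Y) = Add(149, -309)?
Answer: Mul(Rational(1, 44331), Pow(866093949789294, Rational(1, 2))) ≈ 663.86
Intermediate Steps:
Function('E')(f, Y) = -160
Pow(Add(440707, Pow(Add(-310157, Function('E')(164, 409)), -1)), Rational(1, 2)) = Pow(Add(440707, Pow(Add(-310157, -160), -1)), Rational(1, 2)) = Pow(Add(440707, Pow(-310317, -1)), Rational(1, 2)) = Pow(Add(440707, Rational(-1, 310317)), Rational(1, 2)) = Pow(Rational(136758874118, 310317), Rational(1, 2)) = Mul(Rational(1, 44331), Pow(866093949789294, Rational(1, 2)))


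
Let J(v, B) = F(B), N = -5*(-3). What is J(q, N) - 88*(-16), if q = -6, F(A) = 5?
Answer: 1413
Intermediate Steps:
N = 15
J(v, B) = 5
J(q, N) - 88*(-16) = 5 - 88*(-16) = 5 + 1408 = 1413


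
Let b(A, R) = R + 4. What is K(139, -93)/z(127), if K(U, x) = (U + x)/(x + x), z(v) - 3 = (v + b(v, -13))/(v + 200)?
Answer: -2507/34069 ≈ -0.073586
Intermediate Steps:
b(A, R) = 4 + R
z(v) = 3 + (-9 + v)/(200 + v) (z(v) = 3 + (v + (4 - 13))/(v + 200) = 3 + (v - 9)/(200 + v) = 3 + (-9 + v)/(200 + v))
K(U, x) = (U + x)/(2*x) (K(U, x) = (U + x)/((2*x)) = (U + x)*(1/(2*x)) = (U + x)/(2*x))
K(139, -93)/z(127) = ((½)*(139 - 93)/(-93))/(((591 + 4*127)/(200 + 127))) = ((½)*(-1/93)*46)/(((591 + 508)/327)) = -23/(93*((1/327)*1099)) = -23/(93*1099/327) = -23/93*327/1099 = -2507/34069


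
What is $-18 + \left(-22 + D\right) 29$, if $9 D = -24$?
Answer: $- \frac{2200}{3} \approx -733.33$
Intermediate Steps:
$D = - \frac{8}{3}$ ($D = \frac{1}{9} \left(-24\right) = - \frac{8}{3} \approx -2.6667$)
$-18 + \left(-22 + D\right) 29 = -18 + \left(-22 - \frac{8}{3}\right) 29 = -18 - \frac{2146}{3} = - \frac{2200}{3}$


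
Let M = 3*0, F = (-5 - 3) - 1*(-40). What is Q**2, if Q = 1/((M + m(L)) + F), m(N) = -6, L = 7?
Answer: 1/676 ≈ 0.0014793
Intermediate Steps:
F = 32 (F = -8 + 40 = 32)
M = 0
Q = 1/26 (Q = 1/((0 - 6) + 32) = 1/(-6 + 32) = 1/26 ≈ 0.038462)
Q**2 = (1/26)**2 = 1/676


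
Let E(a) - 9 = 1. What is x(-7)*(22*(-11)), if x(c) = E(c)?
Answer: -2420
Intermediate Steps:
E(a) = 10 (E(a) = 9 + 1 = 10)
x(c) = 10
x(-7)*(22*(-11)) = 10*(22*(-11)) = 10*(-242) = -2420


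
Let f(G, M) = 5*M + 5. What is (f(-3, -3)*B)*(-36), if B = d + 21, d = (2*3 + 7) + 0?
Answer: 12240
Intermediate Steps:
d = 13 (d = (6 + 7) + 0 = 13 + 0 = 13)
B = 34 (B = 13 + 21 = 34)
f(G, M) = 5 + 5*M
(f(-3, -3)*B)*(-36) = ((5 + 5*(-3))*34)*(-36) = ((5 - 15)*34)*(-36) = -10*34*(-36) = -340*(-36) = 12240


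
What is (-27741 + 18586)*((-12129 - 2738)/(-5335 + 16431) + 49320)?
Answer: -5009980854215/11096 ≈ -4.5151e+8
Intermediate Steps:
(-27741 + 18586)*((-12129 - 2738)/(-5335 + 16431) + 49320) = -9155*(-14867/11096 + 49320) = -9155*547239853/11096 = -5009980854215/11096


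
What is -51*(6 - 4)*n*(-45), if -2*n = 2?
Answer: -4590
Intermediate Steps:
n = -1 (n = -½*2 = -1)
-51*(6 - 4)*n*(-45) = -51*(6 - 4)*(-1)*(-45) = -102*(-1)*(-45) = -51*(-2)*(-45) = 102*(-45) = -4590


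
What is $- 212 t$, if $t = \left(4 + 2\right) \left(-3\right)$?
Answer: $3816$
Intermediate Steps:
$t = -18$ ($t = 6 \left(-3\right) = -18$)
$- 212 t = \left(-212\right) \left(-18\right) = 3816$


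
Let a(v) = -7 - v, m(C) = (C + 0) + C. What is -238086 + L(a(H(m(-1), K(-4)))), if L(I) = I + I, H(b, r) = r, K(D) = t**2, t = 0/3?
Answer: -238100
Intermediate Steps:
t = 0 (t = 0*(1/3) = 0)
K(D) = 0 (K(D) = 0**2 = 0)
m(C) = 2*C (m(C) = C + C = 2*C)
L(I) = 2*I
-238086 + L(a(H(m(-1), K(-4)))) = -238086 + 2*(-7 - 1*0) = -238086 + 2*(-7 + 0) = -238086 + 2*(-7) = -238086 - 14 = -238100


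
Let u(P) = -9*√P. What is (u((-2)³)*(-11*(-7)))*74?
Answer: -102564*I*√2 ≈ -1.4505e+5*I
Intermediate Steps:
(u((-2)³)*(-11*(-7)))*74 = ((-9*2*I*√2)*(-11*(-7)))*74 = (-18*I*√2*77)*74 = -1386*I*√2*74 = -102564*I*√2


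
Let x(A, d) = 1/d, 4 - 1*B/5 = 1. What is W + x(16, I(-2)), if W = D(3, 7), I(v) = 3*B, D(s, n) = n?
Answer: 316/45 ≈ 7.0222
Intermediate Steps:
B = 15 (B = 20 - 5*1 = 20 - 5 = 15)
I(v) = 45 (I(v) = 3*15 = 45)
W = 7
W + x(16, I(-2)) = 7 + 1/45 = 316/45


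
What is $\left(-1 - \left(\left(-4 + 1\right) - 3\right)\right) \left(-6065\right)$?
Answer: $-30325$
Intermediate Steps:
$\left(-1 - \left(\left(-4 + 1\right) - 3\right)\right) \left(-6065\right) = \left(-1 - \left(-3 - 3\right)\right) \left(-6065\right) = \left(-1 - -6\right) \left(-6065\right) = \left(-1 + 6\right) \left(-6065\right) = 5 \left(-6065\right) = -30325$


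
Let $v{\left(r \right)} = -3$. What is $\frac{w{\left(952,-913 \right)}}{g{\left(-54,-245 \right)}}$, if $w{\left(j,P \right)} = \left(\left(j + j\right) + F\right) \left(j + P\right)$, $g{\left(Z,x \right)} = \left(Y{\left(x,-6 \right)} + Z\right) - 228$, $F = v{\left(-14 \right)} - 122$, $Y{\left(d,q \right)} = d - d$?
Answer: $- \frac{23127}{94} \approx -246.03$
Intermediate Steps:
$Y{\left(d,q \right)} = 0$
$F = -125$ ($F = -3 - 122 = -125$)
$g{\left(Z,x \right)} = -228 + Z$ ($g{\left(Z,x \right)} = \left(0 + Z\right) - 228 = Z - 228 = -228 + Z$)
$w{\left(j,P \right)} = \left(-125 + 2 j\right) \left(P + j\right)$ ($w{\left(j,P \right)} = \left(\left(j + j\right) - 125\right) \left(j + P\right) = \left(2 j - 125\right) \left(P + j\right) = \left(-125 + 2 j\right) \left(P + j\right)$)
$\frac{w{\left(952,-913 \right)}}{g{\left(-54,-245 \right)}} = \frac{\left(-125\right) \left(-913\right) - 119000 + 2 \cdot 952^{2} + 2 \left(-913\right) 952}{-228 - 54} = \frac{114125 - 119000 + 2 \cdot 906304 - 1738352}{-282} = \left(114125 - 119000 + 1812608 - 1738352\right) \left(- \frac{1}{282}\right) = 69381 \left(- \frac{1}{282}\right) = - \frac{23127}{94}$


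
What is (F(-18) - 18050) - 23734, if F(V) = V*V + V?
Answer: -41478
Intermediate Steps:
F(V) = V + V² (F(V) = V² + V = V + V²)
(F(-18) - 18050) - 23734 = (-18*(1 - 18) - 18050) - 23734 = (-18*(-17) - 18050) - 23734 = (306 - 18050) - 23734 = -17744 - 23734 = -41478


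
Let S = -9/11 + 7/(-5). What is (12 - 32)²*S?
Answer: -9760/11 ≈ -887.27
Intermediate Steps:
S = -122/55 (S = -9*1/11 + 7*(-⅕) = -9/11 - 7/5 = -122/55 ≈ -2.2182)
(12 - 32)²*S = (12 - 32)²*(-122/55) = (-20)²*(-122/55) = 400*(-122/55) = -9760/11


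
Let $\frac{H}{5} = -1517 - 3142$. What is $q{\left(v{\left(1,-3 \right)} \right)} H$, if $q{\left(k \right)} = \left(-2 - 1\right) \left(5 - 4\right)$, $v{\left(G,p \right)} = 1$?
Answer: $69885$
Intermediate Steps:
$H = -23295$ ($H = 5 \left(-1517 - 3142\right) = 5 \left(-4659\right) = -23295$)
$q{\left(k \right)} = -3$ ($q{\left(k \right)} = \left(-3\right) 1 = -3$)
$q{\left(v{\left(1,-3 \right)} \right)} H = \left(-3\right) \left(-23295\right) = 69885$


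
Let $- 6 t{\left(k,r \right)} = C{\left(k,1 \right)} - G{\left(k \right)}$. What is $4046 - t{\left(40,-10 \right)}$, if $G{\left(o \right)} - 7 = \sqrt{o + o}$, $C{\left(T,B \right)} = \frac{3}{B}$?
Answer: $\frac{12136}{3} - \frac{2 \sqrt{5}}{3} \approx 4043.8$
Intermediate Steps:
$G{\left(o \right)} = 7 + \sqrt{2} \sqrt{o}$ ($G{\left(o \right)} = 7 + \sqrt{o + o} = 7 + \sqrt{2 o} = 7 + \sqrt{2} \sqrt{o}$)
$t{\left(k,r \right)} = \frac{2}{3} + \frac{\sqrt{2} \sqrt{k}}{6}$ ($t{\left(k,r \right)} = - \frac{\frac{3}{1} - \left(7 + \sqrt{2} \sqrt{k}\right)}{6} = - \frac{3 \cdot 1 - \left(7 + \sqrt{2} \sqrt{k}\right)}{6} = - \frac{3 - \left(7 + \sqrt{2} \sqrt{k}\right)}{6} = - \frac{-4 - \sqrt{2} \sqrt{k}}{6} = \frac{2}{3} + \frac{\sqrt{2} \sqrt{k}}{6}$)
$4046 - t{\left(40,-10 \right)} = 4046 - \left(\frac{2}{3} + \frac{\sqrt{2} \sqrt{40}}{6}\right) = 4046 - \left(\frac{2}{3} + \frac{\sqrt{2} \cdot 2 \sqrt{10}}{6}\right) = 4046 - \left(\frac{2}{3} + \frac{2 \sqrt{5}}{3}\right) = \frac{12136}{3} - \frac{2 \sqrt{5}}{3}$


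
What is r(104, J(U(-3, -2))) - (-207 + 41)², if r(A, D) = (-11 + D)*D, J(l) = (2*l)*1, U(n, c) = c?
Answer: -27496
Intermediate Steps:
J(l) = 2*l
r(A, D) = D*(-11 + D)
r(104, J(U(-3, -2))) - (-207 + 41)² = (2*(-2))*(-11 + 2*(-2)) - (-207 + 41)² = -4*(-11 - 4) - 1*(-166)² = -4*(-15) - 1*27556 = 60 - 27556 = -27496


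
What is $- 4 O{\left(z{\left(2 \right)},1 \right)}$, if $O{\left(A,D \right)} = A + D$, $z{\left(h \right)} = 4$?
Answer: $-20$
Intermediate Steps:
$- 4 O{\left(z{\left(2 \right)},1 \right)} = - 4 \left(4 + 1\right) = \left(-4\right) 5 = -20$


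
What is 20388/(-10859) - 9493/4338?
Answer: -191527631/47106342 ≈ -4.0659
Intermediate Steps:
20388/(-10859) - 9493/4338 = 20388*(-1/10859) - 9493*1/4338 = -20388/10859 - 9493/4338 = -191527631/47106342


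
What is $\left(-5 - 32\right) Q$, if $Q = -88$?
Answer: $3256$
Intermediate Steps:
$\left(-5 - 32\right) Q = \left(-5 - 32\right) \left(-88\right) = \left(-37\right) \left(-88\right) = 3256$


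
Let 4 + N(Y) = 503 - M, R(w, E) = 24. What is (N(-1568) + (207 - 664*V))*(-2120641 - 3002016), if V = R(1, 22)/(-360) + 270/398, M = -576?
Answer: -13392192931042/2985 ≈ -4.4865e+9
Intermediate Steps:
V = 1826/2985 (V = 24/(-360) + 270/398 = 24*(-1/360) + 270*(1/398) = -1/15 + 135/199 = 1826/2985 ≈ 0.61172)
N(Y) = 1075 (N(Y) = -4 + (503 - 1*(-576)) = -4 + (503 + 576) = -4 + 1079 = 1075)
(N(-1568) + (207 - 664*V))*(-2120641 - 3002016) = (1075 + (207 - 664*1826/2985))*(-2120641 - 3002016) = (1075 + (207 - 1212464/2985))*(-5122657) = (1075 - 594569/2985)*(-5122657) = (2614306/2985)*(-5122657) = -13392192931042/2985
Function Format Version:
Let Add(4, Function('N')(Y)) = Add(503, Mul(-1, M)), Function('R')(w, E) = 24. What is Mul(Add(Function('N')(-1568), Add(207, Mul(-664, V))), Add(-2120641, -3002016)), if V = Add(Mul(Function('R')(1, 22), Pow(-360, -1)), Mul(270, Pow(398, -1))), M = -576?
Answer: Rational(-13392192931042, 2985) ≈ -4.4865e+9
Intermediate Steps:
V = Rational(1826, 2985) (V = Add(Mul(24, Pow(-360, -1)), Mul(270, Pow(398, -1))) = Add(Mul(24, Rational(-1, 360)), Mul(270, Rational(1, 398))) = Add(Rational(-1, 15), Rational(135, 199)) = Rational(1826, 2985) ≈ 0.61172)
Function('N')(Y) = 1075 (Function('N')(Y) = Add(-4, Add(503, Mul(-1, -576))) = Add(-4, Add(503, 576)) = Add(-4, 1079) = 1075)
Mul(Add(Function('N')(-1568), Add(207, Mul(-664, V))), Add(-2120641, -3002016)) = Mul(Add(1075, Add(207, Mul(-664, Rational(1826, 2985)))), Add(-2120641, -3002016)) = Mul(Add(1075, Add(207, Rational(-1212464, 2985))), -5122657) = Mul(Add(1075, Rational(-594569, 2985)), -5122657) = Mul(Rational(2614306, 2985), -5122657) = Rational(-13392192931042, 2985)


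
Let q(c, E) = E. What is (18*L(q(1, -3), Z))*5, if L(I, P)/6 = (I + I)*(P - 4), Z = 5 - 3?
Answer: 6480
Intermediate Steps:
Z = 2
L(I, P) = 12*I*(-4 + P) (L(I, P) = 6*((I + I)*(P - 4)) = 6*((2*I)*(-4 + P)) = 6*(2*I*(-4 + P)) = 12*I*(-4 + P))
(18*L(q(1, -3), Z))*5 = (18*(12*(-3)*(-4 + 2)))*5 = (18*(12*(-3)*(-2)))*5 = (18*72)*5 = 1296*5 = 6480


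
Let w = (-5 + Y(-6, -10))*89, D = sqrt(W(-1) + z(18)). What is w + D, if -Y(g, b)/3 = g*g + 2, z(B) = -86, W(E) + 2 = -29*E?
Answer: -10591 + I*sqrt(59) ≈ -10591.0 + 7.6811*I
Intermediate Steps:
W(E) = -2 - 29*E
Y(g, b) = -6 - 3*g**2 (Y(g, b) = -3*(g*g + 2) = -3*(g**2 + 2) = -3*(2 + g**2) = -6 - 3*g**2)
D = I*sqrt(59) (D = sqrt((-2 - 29*(-1)) - 86) = sqrt((-2 + 29) - 86) = sqrt(27 - 86) = sqrt(-59) = I*sqrt(59) ≈ 7.6811*I)
w = -10591 (w = (-5 + (-6 - 3*(-6)**2))*89 = (-5 + (-6 - 3*36))*89 = (-5 + (-6 - 108))*89 = (-5 - 114)*89 = -119*89 = -10591)
w + D = -10591 + I*sqrt(59)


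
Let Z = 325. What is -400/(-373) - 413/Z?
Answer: -24049/121225 ≈ -0.19838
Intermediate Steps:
-400/(-373) - 413/Z = -400/(-373) - 413/325 = -400*(-1/373) - 413*1/325 = 400/373 - 413/325 = -24049/121225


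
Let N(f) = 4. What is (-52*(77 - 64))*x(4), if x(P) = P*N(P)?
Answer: -10816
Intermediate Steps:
x(P) = 4*P (x(P) = P*4 = 4*P)
(-52*(77 - 64))*x(4) = (-52*(77 - 64))*(4*4) = -52*13*16 = -676*16 = -10816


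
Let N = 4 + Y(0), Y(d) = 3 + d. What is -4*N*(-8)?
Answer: 224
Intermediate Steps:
N = 7 (N = 4 + (3 + 0) = 4 + 3 = 7)
-4*N*(-8) = -4*7*(-8) = -28*(-8) = 224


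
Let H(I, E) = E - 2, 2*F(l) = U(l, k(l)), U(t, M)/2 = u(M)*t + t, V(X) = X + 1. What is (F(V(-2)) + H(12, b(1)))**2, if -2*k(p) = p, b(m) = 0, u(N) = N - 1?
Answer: 25/4 ≈ 6.2500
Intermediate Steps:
u(N) = -1 + N
k(p) = -p/2
V(X) = 1 + X
U(t, M) = 2*t + 2*t*(-1 + M) (U(t, M) = 2*((-1 + M)*t + t) = 2*(t*(-1 + M) + t) = 2*(t + t*(-1 + M)) = 2*t + 2*t*(-1 + M))
F(l) = -l**2/2 (F(l) = (2*(-l/2)*l)/2 = (-l**2)/2 = -l**2/2)
H(I, E) = -2 + E
(F(V(-2)) + H(12, b(1)))**2 = (-(1 - 2)**2/2 + (-2 + 0))**2 = (-1/2*(-1)**2 - 2)**2 = (-1/2*1 - 2)**2 = (-1/2 - 2)**2 = (-5/2)**2 = 25/4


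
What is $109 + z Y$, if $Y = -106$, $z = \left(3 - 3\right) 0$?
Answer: $109$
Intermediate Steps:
$z = 0$ ($z = 0 \cdot 0 = 0$)
$109 + z Y = 109 + 0 \left(-106\right) = 109 + 0 = 109$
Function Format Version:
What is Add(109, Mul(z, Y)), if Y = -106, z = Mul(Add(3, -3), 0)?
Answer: 109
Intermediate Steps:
z = 0 (z = Mul(0, 0) = 0)
Add(109, Mul(z, Y)) = Add(109, Mul(0, -106)) = Add(109, 0) = 109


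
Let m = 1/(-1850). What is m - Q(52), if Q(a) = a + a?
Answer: -192401/1850 ≈ -104.00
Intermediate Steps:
Q(a) = 2*a
m = -1/1850 ≈ -0.00054054
m - Q(52) = -1/1850 - 2*52 = -1/1850 - 1*104 = -1/1850 - 104 = -192401/1850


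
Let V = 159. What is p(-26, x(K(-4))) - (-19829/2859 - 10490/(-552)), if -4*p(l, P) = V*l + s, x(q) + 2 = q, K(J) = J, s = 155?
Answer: 129236443/131514 ≈ 982.68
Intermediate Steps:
x(q) = -2 + q
p(l, P) = -155/4 - 159*l/4 (p(l, P) = -(159*l + 155)/4 = -(155 + 159*l)/4 = -155/4 - 159*l/4)
p(-26, x(K(-4))) - (-19829/2859 - 10490/(-552)) = (-155/4 - 159/4*(-26)) - (-19829/2859 - 10490/(-552)) = (-155/4 + 2067/2) - (-19829*1/2859 - 10490*(-1/552)) = 3979/4 - (-19829/2859 + 5245/276) = 3979/4 - 1*3174217/263028 = 3979/4 - 3174217/263028 = 129236443/131514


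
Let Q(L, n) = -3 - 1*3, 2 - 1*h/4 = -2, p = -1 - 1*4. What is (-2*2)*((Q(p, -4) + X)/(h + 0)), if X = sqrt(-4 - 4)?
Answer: 3/2 - I*sqrt(2)/2 ≈ 1.5 - 0.70711*I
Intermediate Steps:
p = -5 (p = -1 - 4 = -5)
h = 16 (h = 8 - 4*(-2) = 8 + 8 = 16)
Q(L, n) = -6 (Q(L, n) = -3 - 3 = -6)
X = 2*I*sqrt(2) (X = sqrt(-8) = 2*I*sqrt(2) ≈ 2.8284*I)
(-2*2)*((Q(p, -4) + X)/(h + 0)) = (-2*2)*((-6 + 2*I*sqrt(2))/(16 + 0)) = -4*(-6 + 2*I*sqrt(2))/16 = -4*(-3/8 + I*sqrt(2)/8) = 3/2 - I*sqrt(2)/2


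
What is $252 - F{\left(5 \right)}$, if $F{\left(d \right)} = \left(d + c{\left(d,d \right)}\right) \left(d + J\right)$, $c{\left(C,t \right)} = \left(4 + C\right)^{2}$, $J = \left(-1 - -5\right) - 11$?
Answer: $424$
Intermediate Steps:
$J = -7$ ($J = \left(-1 + 5\right) - 11 = 4 - 11 = -7$)
$F{\left(d \right)} = \left(-7 + d\right) \left(d + \left(4 + d\right)^{2}\right)$ ($F{\left(d \right)} = \left(d + \left(4 + d\right)^{2}\right) \left(d - 7\right) = \left(d + \left(4 + d\right)^{2}\right) \left(-7 + d\right) = \left(-7 + d\right) \left(d + \left(4 + d\right)^{2}\right)$)
$252 - F{\left(5 \right)} = 252 - \left(-112 + 5^{3} - 235 + 2 \cdot 5^{2}\right) = 252 - \left(-112 + 125 - 235 + 2 \cdot 25\right) = 252 - \left(-112 + 125 - 235 + 50\right) = 252 - -172 = 252 + 172 = 424$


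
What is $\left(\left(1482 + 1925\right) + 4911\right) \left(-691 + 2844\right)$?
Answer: $17908654$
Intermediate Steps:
$\left(\left(1482 + 1925\right) + 4911\right) \left(-691 + 2844\right) = \left(3407 + 4911\right) 2153 = 8318 \cdot 2153 = 17908654$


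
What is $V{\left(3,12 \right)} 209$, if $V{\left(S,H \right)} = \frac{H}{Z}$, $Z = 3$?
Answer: $836$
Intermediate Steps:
$V{\left(S,H \right)} = \frac{H}{3}$
$V{\left(3,12 \right)} 209 = \frac{1}{3} \cdot 12 \cdot 209 = 4 \cdot 209 = 836$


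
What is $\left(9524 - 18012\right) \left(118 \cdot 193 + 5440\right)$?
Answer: $-239480432$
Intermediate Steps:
$\left(9524 - 18012\right) \left(118 \cdot 193 + 5440\right) = - 8488 \left(22774 + 5440\right) = \left(-8488\right) 28214 = -239480432$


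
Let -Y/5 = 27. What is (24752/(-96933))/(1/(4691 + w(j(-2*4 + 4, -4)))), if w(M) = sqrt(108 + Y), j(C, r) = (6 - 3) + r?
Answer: -116111632/96933 - 24752*I*sqrt(3)/32311 ≈ -1197.9 - 1.3268*I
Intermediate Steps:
Y = -135 (Y = -5*27 = -135)
j(C, r) = 3 + r
w(M) = 3*I*sqrt(3) (w(M) = sqrt(108 - 135) = sqrt(-27) = 3*I*sqrt(3))
(24752/(-96933))/(1/(4691 + w(j(-2*4 + 4, -4)))) = (24752/(-96933))/(1/(4691 + 3*I*sqrt(3))) = (24752*(-1/96933))*(4691 + 3*I*sqrt(3)) = -24752*(4691 + 3*I*sqrt(3))/96933 = -116111632/96933 - 24752*I*sqrt(3)/32311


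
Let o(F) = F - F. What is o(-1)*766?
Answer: 0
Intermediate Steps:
o(F) = 0
o(-1)*766 = 0*766 = 0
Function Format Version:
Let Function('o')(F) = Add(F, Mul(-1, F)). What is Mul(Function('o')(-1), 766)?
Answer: 0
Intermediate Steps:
Function('o')(F) = 0
Mul(Function('o')(-1), 766) = Mul(0, 766) = 0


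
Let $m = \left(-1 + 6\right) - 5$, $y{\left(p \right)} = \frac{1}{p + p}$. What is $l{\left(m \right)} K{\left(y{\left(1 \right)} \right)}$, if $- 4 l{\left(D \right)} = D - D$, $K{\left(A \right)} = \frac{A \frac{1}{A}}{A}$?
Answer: $0$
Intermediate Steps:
$y{\left(p \right)} = \frac{1}{2 p}$
$m = 0$ ($m = 5 - 5 = 0$)
$K{\left(A \right)} = \frac{1}{A}$ ($K{\left(A \right)} = 1 \frac{1}{A} = \frac{1}{A}$)
$l{\left(D \right)} = 0$ ($l{\left(D \right)} = - \frac{D - D}{4} = \left(- \frac{1}{4}\right) 0 = 0$)
$l{\left(m \right)} K{\left(y{\left(1 \right)} \right)} = \frac{0}{\frac{1}{2} \cdot 1^{-1}} = \frac{0}{\frac{1}{2} \cdot 1} = 0 \frac{1}{\frac{1}{2}} = 0 \cdot 2 = 0$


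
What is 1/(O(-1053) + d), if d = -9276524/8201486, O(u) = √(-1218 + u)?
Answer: -19020320428666/38210861022683923 - 16816093152049*I*√2271/38210861022683923 ≈ -0.00049777 - 0.020972*I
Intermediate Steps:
d = -4638262/4100743 (d = -9276524*1/8201486 = -4638262/4100743 ≈ -1.1311)
1/(O(-1053) + d) = 1/(√(-1218 - 1053) - 4638262/4100743) = 1/(√(-2271) - 4638262/4100743) = 1/(I*√2271 - 4638262/4100743) = 1/(-4638262/4100743 + I*√2271)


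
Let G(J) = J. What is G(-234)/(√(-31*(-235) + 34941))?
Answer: -117*√42226/21113 ≈ -1.1387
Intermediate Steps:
G(-234)/(√(-31*(-235) + 34941)) = -234/√(-31*(-235) + 34941) = -234/√(7285 + 34941) = -234*√42226/42226 = -117*√42226/21113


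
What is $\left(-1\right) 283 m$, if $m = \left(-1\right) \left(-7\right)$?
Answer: $-1981$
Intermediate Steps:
$m = 7$
$\left(-1\right) 283 m = \left(-1\right) 283 \cdot 7 = \left(-283\right) 7 = -1981$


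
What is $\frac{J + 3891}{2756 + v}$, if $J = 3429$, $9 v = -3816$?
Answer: $\frac{1830}{583} \approx 3.1389$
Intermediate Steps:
$v = -424$ ($v = \frac{1}{9} \left(-3816\right) = -424$)
$\frac{J + 3891}{2756 + v} = \frac{3429 + 3891}{2756 - 424} = \frac{7320}{2332} = 7320 \cdot \frac{1}{2332} = \frac{1830}{583}$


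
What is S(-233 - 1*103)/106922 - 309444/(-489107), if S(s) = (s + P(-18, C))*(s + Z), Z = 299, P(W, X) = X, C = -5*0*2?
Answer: 19583474796/26148149327 ≈ 0.74894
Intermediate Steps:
C = 0 (C = 0*2 = 0)
S(s) = s*(299 + s) (S(s) = (s + 0)*(s + 299) = s*(299 + s))
S(-233 - 1*103)/106922 - 309444/(-489107) = ((-233 - 1*103)*(299 + (-233 - 1*103)))/106922 - 309444/(-489107) = ((-233 - 103)*(299 + (-233 - 103)))*(1/106922) - 309444*(-1/489107) = -336*(299 - 336)*(1/106922) + 309444/489107 = -336*(-37)*(1/106922) + 309444/489107 = 12432*(1/106922) + 309444/489107 = 6216/53461 + 309444/489107 = 19583474796/26148149327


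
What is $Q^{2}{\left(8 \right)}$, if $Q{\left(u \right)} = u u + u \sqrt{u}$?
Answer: $4608 + 2048 \sqrt{2} \approx 7504.3$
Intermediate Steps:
$Q{\left(u \right)} = u^{2} + u^{\frac{3}{2}}$
$Q^{2}{\left(8 \right)} = \left(8^{2} + 8^{\frac{3}{2}}\right)^{2} = \left(64 + 16 \sqrt{2}\right)^{2}$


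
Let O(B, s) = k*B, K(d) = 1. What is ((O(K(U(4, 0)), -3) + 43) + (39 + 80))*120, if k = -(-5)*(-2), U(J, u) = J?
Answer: 18240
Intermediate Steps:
k = -10 (k = -5*2 = -10)
O(B, s) = -10*B
((O(K(U(4, 0)), -3) + 43) + (39 + 80))*120 = ((-10*1 + 43) + (39 + 80))*120 = ((-10 + 43) + 119)*120 = (33 + 119)*120 = 152*120 = 18240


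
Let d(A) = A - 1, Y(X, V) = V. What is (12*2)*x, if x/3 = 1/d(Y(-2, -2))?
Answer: -24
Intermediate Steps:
d(A) = -1 + A
x = -1 (x = 3/(-1 - 2) = 3/(-3) = 3*(-⅓) = -1)
(12*2)*x = (12*2)*(-1) = 24*(-1) = -24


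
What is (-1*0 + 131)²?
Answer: 17161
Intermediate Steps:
(-1*0 + 131)² = (0 + 131)² = 131² = 17161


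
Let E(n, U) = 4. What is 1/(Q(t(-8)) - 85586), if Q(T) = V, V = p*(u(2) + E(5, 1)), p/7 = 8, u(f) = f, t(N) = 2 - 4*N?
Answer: -1/85250 ≈ -1.1730e-5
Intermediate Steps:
p = 56 (p = 7*8 = 56)
V = 336 (V = 56*(2 + 4) = 56*6 = 336)
Q(T) = 336
1/(Q(t(-8)) - 85586) = 1/(336 - 85586) = 1/(-85250) = -1/85250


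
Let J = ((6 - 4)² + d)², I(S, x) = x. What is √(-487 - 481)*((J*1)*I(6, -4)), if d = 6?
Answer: -8800*I*√2 ≈ -12445.0*I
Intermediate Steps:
J = 100 (J = ((6 - 4)² + 6)² = (2² + 6)² = (4 + 6)² = 10² = 100)
√(-487 - 481)*((J*1)*I(6, -4)) = √(-487 - 481)*((100*1)*(-4)) = √(-968)*(100*(-4)) = (22*I*√2)*(-400) = -8800*I*√2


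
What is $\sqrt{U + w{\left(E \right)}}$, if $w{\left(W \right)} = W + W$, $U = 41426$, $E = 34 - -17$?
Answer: $2 \sqrt{10382} \approx 203.78$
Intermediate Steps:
$E = 51$ ($E = 34 + 17 = 51$)
$w{\left(W \right)} = 2 W$
$\sqrt{U + w{\left(E \right)}} = \sqrt{41426 + 2 \cdot 51} = \sqrt{41426 + 102} = \sqrt{41528} = 2 \sqrt{10382}$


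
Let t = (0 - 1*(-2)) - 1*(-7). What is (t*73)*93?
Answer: 61101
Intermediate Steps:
t = 9 (t = (0 + 2) + 7 = 2 + 7 = 9)
(t*73)*93 = (9*73)*93 = 657*93 = 61101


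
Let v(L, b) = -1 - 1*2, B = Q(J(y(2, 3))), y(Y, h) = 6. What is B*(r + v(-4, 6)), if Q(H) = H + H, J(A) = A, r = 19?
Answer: 192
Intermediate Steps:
Q(H) = 2*H
B = 12 (B = 2*6 = 12)
v(L, b) = -3 (v(L, b) = -1 - 2 = -3)
B*(r + v(-4, 6)) = 12*(19 - 3) = 12*16 = 192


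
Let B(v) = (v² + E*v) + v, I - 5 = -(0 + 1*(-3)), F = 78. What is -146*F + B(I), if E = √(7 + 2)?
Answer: -11292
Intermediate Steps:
E = 3 (E = √9 = 3)
I = 8 (I = 5 - (0 + 1*(-3)) = 5 - (0 - 3) = 5 - 1*(-3) = 5 + 3 = 8)
B(v) = v² + 4*v (B(v) = (v² + 3*v) + v = v² + 4*v)
-146*F + B(I) = -146*78 + 8*(4 + 8) = -11388 + 8*12 = -11388 + 96 = -11292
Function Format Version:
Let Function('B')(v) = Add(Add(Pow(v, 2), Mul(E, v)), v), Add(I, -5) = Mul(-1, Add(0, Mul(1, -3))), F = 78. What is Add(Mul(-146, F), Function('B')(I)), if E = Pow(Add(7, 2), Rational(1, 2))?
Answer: -11292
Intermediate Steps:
E = 3 (E = Pow(9, Rational(1, 2)) = 3)
I = 8 (I = Add(5, Mul(-1, Add(0, Mul(1, -3)))) = Add(5, Mul(-1, Add(0, -3))) = Add(5, Mul(-1, -3)) = Add(5, 3) = 8)
Function('B')(v) = Add(Pow(v, 2), Mul(4, v)) (Function('B')(v) = Add(Add(Pow(v, 2), Mul(3, v)), v) = Add(Pow(v, 2), Mul(4, v)))
Add(Mul(-146, F), Function('B')(I)) = Add(Mul(-146, 78), Mul(8, Add(4, 8))) = Add(-11388, Mul(8, 12)) = Add(-11388, 96) = -11292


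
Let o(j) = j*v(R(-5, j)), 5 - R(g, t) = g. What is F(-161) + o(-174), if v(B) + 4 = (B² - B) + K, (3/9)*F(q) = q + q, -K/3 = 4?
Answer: -13842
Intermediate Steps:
K = -12 (K = -3*4 = -12)
F(q) = 6*q (F(q) = 3*(q + q) = 3*(2*q) = 6*q)
R(g, t) = 5 - g
v(B) = -16 + B² - B (v(B) = -4 + ((B² - B) - 12) = -4 + (-12 + B² - B) = -16 + B² - B)
o(j) = 74*j (o(j) = j*(-16 + (5 - 1*(-5))² - (5 - 1*(-5))) = j*(-16 + (5 + 5)² - (5 + 5)) = j*(-16 + 10² - 1*10) = j*(-16 + 100 - 10) = j*74 = 74*j)
F(-161) + o(-174) = 6*(-161) + 74*(-174) = -966 - 12876 = -13842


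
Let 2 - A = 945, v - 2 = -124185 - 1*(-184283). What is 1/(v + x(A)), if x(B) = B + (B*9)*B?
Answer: 1/8062398 ≈ 1.2403e-7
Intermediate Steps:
v = 60100 (v = 2 + (-124185 - 1*(-184283)) = 2 + (-124185 + 184283) = 2 + 60098 = 60100)
A = -943 (A = 2 - 1*945 = 2 - 945 = -943)
x(B) = B + 9*B² (x(B) = B + (9*B)*B = B + 9*B²)
1/(v + x(A)) = 1/(60100 - 943*(1 + 9*(-943))) = 1/(60100 - 943*(1 - 8487)) = 1/(60100 - 943*(-8486)) = 1/(60100 + 8002298) = 1/8062398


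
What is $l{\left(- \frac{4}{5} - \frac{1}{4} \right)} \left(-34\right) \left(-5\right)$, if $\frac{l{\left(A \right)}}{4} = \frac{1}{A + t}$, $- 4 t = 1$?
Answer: $- \frac{6800}{13} \approx -523.08$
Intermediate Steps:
$t = - \frac{1}{4}$ ($t = \left(- \frac{1}{4}\right) 1 = - \frac{1}{4} \approx -0.25$)
$l{\left(A \right)} = \frac{4}{- \frac{1}{4} + A}$ ($l{\left(A \right)} = \frac{4}{A - \frac{1}{4}} = \frac{4}{- \frac{1}{4} + A}$)
$l{\left(- \frac{4}{5} - \frac{1}{4} \right)} \left(-34\right) \left(-5\right) = \frac{16}{-1 + 4 \left(- \frac{4}{5} - \frac{1}{4}\right)} \left(-34\right) \left(-5\right) = \frac{16}{-1 + 4 \left(- \frac{21}{20}\right)} \left(-34\right) \left(-5\right) = \frac{16}{-1 - \frac{21}{5}} \left(-34\right) \left(-5\right) = \frac{16}{- \frac{26}{5}} \left(-34\right) \left(-5\right) = 16 \left(- \frac{5}{26}\right) \left(-34\right) \left(-5\right) = \left(- \frac{40}{13}\right) \left(-34\right) \left(-5\right) = \frac{1360}{13} \left(-5\right) = - \frac{6800}{13}$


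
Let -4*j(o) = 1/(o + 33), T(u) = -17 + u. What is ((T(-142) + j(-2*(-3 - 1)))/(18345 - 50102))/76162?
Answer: 26077/396662967976 ≈ 6.5741e-8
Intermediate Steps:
j(o) = -1/(4*(33 + o)) (j(o) = -1/(4*(o + 33)) = -1/(4*(33 + o)))
((T(-142) + j(-2*(-3 - 1)))/(18345 - 50102))/76162 = (((-17 - 142) - 1/(132 + 4*(-2*(-3 - 1))))/(18345 - 50102))/76162 = ((-159 - 1/(132 + 4*(-2*(-4))))/(-31757))*(1/76162) = ((-159 - 1/(132 + 4*8))*(-1/31757))*(1/76162) = ((-159 - 1/(132 + 32))*(-1/31757))*(1/76162) = ((-159 - 1/164)*(-1/31757))*(1/76162) = -26077/164*(-1/31757)*(1/76162) = (26077/5208148)*(1/76162) = 26077/396662967976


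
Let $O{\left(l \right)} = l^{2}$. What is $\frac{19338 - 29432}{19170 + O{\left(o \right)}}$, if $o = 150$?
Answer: $- \frac{5047}{20835} \approx -0.24224$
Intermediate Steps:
$\frac{19338 - 29432}{19170 + O{\left(o \right)}} = \frac{19338 - 29432}{19170 + 150^{2}} = - \frac{10094}{19170 + 22500} = - \frac{10094}{41670} = \left(-10094\right) \frac{1}{41670} = - \frac{5047}{20835}$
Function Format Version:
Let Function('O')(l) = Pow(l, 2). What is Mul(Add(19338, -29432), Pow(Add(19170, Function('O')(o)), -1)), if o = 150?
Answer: Rational(-5047, 20835) ≈ -0.24224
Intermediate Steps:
Mul(Add(19338, -29432), Pow(Add(19170, Function('O')(o)), -1)) = Mul(Add(19338, -29432), Pow(Add(19170, Pow(150, 2)), -1)) = Mul(-10094, Pow(Add(19170, 22500), -1)) = Mul(-10094, Pow(41670, -1)) = Mul(-10094, Rational(1, 41670)) = Rational(-5047, 20835)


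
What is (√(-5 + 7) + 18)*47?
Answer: 846 + 47*√2 ≈ 912.47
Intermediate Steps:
(√(-5 + 7) + 18)*47 = (√2 + 18)*47 = (18 + √2)*47 = 846 + 47*√2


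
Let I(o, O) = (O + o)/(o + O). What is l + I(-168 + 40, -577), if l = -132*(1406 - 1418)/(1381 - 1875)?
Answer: -545/247 ≈ -2.2065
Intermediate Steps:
I(o, O) = 1 (I(o, O) = (O + o)/(O + o) = 1)
l = -792/247 (l = -(-1584)/(-494) = -(-1584)*(-1)/494 = -132*6/247 = -792/247 ≈ -3.2065)
l + I(-168 + 40, -577) = -792/247 + 1 = -545/247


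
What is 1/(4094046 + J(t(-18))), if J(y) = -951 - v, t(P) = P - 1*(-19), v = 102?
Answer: 1/4092993 ≈ 2.4432e-7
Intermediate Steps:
t(P) = 19 + P (t(P) = P + 19 = 19 + P)
J(y) = -1053 (J(y) = -951 - 1*102 = -951 - 102 = -1053)
1/(4094046 + J(t(-18))) = 1/(4094046 - 1053) = 1/4092993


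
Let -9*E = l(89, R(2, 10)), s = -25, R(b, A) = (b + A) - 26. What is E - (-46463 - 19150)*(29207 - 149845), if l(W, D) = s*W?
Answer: -71238787621/9 ≈ -7.9154e+9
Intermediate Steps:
R(b, A) = -26 + A + b (R(b, A) = (A + b) - 26 = -26 + A + b)
l(W, D) = -25*W
E = 2225/9 (E = -(-25)*89/9 = -⅑*(-2225) = 2225/9 ≈ 247.22)
E - (-46463 - 19150)*(29207 - 149845) = 2225/9 - (-46463 - 19150)*(29207 - 149845) = 2225/9 - (-65613)*(-120638) = 2225/9 - 1*7915421094 = 2225/9 - 7915421094 = -71238787621/9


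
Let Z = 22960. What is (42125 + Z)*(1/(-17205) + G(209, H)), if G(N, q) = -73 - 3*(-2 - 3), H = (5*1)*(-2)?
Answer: -4329849049/1147 ≈ -3.7749e+6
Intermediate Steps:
H = -10 (H = 5*(-2) = -10)
G(N, q) = -58 (G(N, q) = -73 - 3*(-5) = -73 - 1*(-15) = -73 + 15 = -58)
(42125 + Z)*(1/(-17205) + G(209, H)) = (42125 + 22960)*(1/(-17205) - 58) = 65085*(-1/17205 - 58) = 65085*(-997891/17205) = -4329849049/1147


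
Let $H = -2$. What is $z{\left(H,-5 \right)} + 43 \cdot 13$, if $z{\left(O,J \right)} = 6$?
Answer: $565$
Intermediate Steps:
$z{\left(H,-5 \right)} + 43 \cdot 13 = 6 + 43 \cdot 13 = 6 + 559 = 565$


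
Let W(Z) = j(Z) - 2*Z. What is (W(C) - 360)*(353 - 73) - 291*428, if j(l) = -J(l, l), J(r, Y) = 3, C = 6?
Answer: -229548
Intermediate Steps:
j(l) = -3 (j(l) = -1*3 = -3)
W(Z) = -3 - 2*Z
(W(C) - 360)*(353 - 73) - 291*428 = ((-3 - 2*6) - 360)*(353 - 73) - 291*428 = ((-3 - 12) - 360)*280 - 124548 = (-15 - 360)*280 - 124548 = -375*280 - 124548 = -105000 - 124548 = -229548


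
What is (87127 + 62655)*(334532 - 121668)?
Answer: 31883195648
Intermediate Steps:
(87127 + 62655)*(334532 - 121668) = 149782*212864 = 31883195648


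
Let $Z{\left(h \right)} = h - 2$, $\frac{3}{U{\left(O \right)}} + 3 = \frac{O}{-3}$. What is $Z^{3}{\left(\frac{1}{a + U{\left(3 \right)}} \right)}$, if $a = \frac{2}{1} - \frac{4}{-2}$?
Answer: $- \frac{10648}{2197} \approx -4.8466$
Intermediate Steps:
$U{\left(O \right)} = \frac{3}{-3 - \frac{O}{3}}$ ($U{\left(O \right)} = \frac{3}{-3 + \frac{O}{-3}} = \frac{3}{-3 + O \left(- \frac{1}{3}\right)} = \frac{3}{-3 - \frac{O}{3}}$)
$a = 4$ ($a = 2 \cdot 1 - -2 = 2 + 2 = 4$)
$Z{\left(h \right)} = -2 + h$ ($Z{\left(h \right)} = h - 2 = -2 + h$)
$Z^{3}{\left(\frac{1}{a + U{\left(3 \right)}} \right)} = \left(-2 + \frac{1}{4 - \frac{9}{9 + 3}}\right)^{3} = \left(-2 + \frac{1}{4 - \frac{9}{12}}\right)^{3} = \left(-2 + \frac{1}{4 - \frac{3}{4}}\right)^{3} = \left(-2 + \frac{1}{\frac{13}{4}}\right)^{3} = \left(-2 + \frac{4}{13}\right)^{3} = \left(- \frac{22}{13}\right)^{3} = - \frac{10648}{2197}$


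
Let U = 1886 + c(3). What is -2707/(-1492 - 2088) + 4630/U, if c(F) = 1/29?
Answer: 125749193/39161620 ≈ 3.2110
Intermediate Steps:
c(F) = 1/29
U = 54695/29 (U = 1886 + 1/29 = 54695/29 ≈ 1886.0)
-2707/(-1492 - 2088) + 4630/U = -2707/(-1492 - 2088) + 4630/(54695/29) = -2707/(-3580) + 4630*(29/54695) = -2707*(-1/3580) + 26854/10939 = 2707/3580 + 26854/10939 = 125749193/39161620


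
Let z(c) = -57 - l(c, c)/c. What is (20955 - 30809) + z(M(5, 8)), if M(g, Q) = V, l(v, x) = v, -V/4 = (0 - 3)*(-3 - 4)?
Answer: -9912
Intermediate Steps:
V = -84 (V = -4*(0 - 3)*(-3 - 4) = -(-12)*(-7) = -4*21 = -84)
M(g, Q) = -84
z(c) = -58 (z(c) = -57 - c/c = -57 - 1*1 = -57 - 1 = -58)
(20955 - 30809) + z(M(5, 8)) = (20955 - 30809) - 58 = -9854 - 58 = -9912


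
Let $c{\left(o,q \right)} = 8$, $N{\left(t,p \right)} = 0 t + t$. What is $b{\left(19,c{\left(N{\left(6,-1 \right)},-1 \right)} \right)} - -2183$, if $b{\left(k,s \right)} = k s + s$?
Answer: $2343$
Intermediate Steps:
$N{\left(t,p \right)} = t$ ($N{\left(t,p \right)} = 0 + t = t$)
$b{\left(k,s \right)} = s + k s$
$b{\left(19,c{\left(N{\left(6,-1 \right)},-1 \right)} \right)} - -2183 = 8 \left(1 + 19\right) - -2183 = 8 \cdot 20 + 2183 = 160 + 2183 = 2343$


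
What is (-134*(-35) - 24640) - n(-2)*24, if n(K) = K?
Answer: -19902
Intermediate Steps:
(-134*(-35) - 24640) - n(-2)*24 = (-134*(-35) - 24640) - (-2)*24 = (4690 - 24640) - 1*(-48) = -19950 + 48 = -19902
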